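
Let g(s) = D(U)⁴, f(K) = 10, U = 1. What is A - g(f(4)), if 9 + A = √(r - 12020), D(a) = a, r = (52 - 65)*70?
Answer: -10 + I*√12930 ≈ -10.0 + 113.71*I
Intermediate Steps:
r = -910 (r = -13*70 = -910)
A = -9 + I*√12930 (A = -9 + √(-910 - 12020) = -9 + √(-12930) = -9 + I*√12930 ≈ -9.0 + 113.71*I)
g(s) = 1 (g(s) = 1⁴ = 1)
A - g(f(4)) = (-9 + I*√12930) - 1*1 = (-9 + I*√12930) - 1 = -10 + I*√12930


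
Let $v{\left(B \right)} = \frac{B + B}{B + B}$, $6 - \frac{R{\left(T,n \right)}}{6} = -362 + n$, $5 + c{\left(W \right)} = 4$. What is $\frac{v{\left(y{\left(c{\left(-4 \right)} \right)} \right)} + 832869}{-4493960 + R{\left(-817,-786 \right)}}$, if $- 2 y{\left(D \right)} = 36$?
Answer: $- \frac{416435}{2243518} \approx -0.18562$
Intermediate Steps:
$c{\left(W \right)} = -1$ ($c{\left(W \right)} = -5 + 4 = -1$)
$y{\left(D \right)} = -18$ ($y{\left(D \right)} = \left(- \frac{1}{2}\right) 36 = -18$)
$R{\left(T,n \right)} = 2208 - 6 n$ ($R{\left(T,n \right)} = 36 - 6 \left(-362 + n\right) = 36 - \left(-2172 + 6 n\right) = 2208 - 6 n$)
$v{\left(B \right)} = 1$ ($v{\left(B \right)} = \frac{2 B}{2 B} = 2 B \frac{1}{2 B} = 1$)
$\frac{v{\left(y{\left(c{\left(-4 \right)} \right)} \right)} + 832869}{-4493960 + R{\left(-817,-786 \right)}} = \frac{1 + 832869}{-4493960 + \left(2208 - -4716\right)} = \frac{832870}{-4493960 + \left(2208 + 4716\right)} = \frac{832870}{-4493960 + 6924} = \frac{832870}{-4487036} = 832870 \left(- \frac{1}{4487036}\right) = - \frac{416435}{2243518}$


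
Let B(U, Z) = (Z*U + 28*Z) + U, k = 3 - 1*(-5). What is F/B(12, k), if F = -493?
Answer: -493/332 ≈ -1.4849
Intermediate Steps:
k = 8 (k = 3 + 5 = 8)
B(U, Z) = U + 28*Z + U*Z (B(U, Z) = (U*Z + 28*Z) + U = (28*Z + U*Z) + U = U + 28*Z + U*Z)
F/B(12, k) = -493/(12 + 28*8 + 12*8) = -493/(12 + 224 + 96) = -493/332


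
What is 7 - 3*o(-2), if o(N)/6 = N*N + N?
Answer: -29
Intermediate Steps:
o(N) = 6*N + 6*N² (o(N) = 6*(N*N + N) = 6*(N² + N) = 6*(N + N²) = 6*N + 6*N²)
7 - 3*o(-2) = 7 - 18*(-2)*(1 - 2) = 7 - 18*(-2)*(-1) = 7 - 3*12 = 7 - 36 = -29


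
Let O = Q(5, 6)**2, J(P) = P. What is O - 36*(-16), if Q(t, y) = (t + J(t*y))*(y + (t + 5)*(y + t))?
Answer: 16484176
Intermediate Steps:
Q(t, y) = (t + t*y)*(y + (5 + t)*(t + y)) (Q(t, y) = (t + t*y)*(y + (t + 5)*(y + t)) = (t + t*y)*(y + (5 + t)*(t + y)))
O = 16483600 (O = (5*(5**2 + 5*5 + 6*6 + 6*6**2 + 5*6**2 + 6*5**2 + 6*5*6))**2 = (5*(25 + 25 + 36 + 6*36 + 5*36 + 6*25 + 180))**2 = (5*(25 + 25 + 36 + 216 + 180 + 150 + 180))**2 = (5*812)**2 = 4060**2 = 16483600)
O - 36*(-16) = 16483600 - 36*(-16) = 16483600 + 576 = 16484176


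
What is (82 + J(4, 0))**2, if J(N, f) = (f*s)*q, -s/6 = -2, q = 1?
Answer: 6724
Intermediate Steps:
s = 12 (s = -6*(-2) = 12)
J(N, f) = 12*f (J(N, f) = (f*12)*1 = (12*f)*1 = 12*f)
(82 + J(4, 0))**2 = (82 + 12*0)**2 = (82 + 0)**2 = 82**2 = 6724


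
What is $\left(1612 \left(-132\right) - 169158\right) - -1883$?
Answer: $-380059$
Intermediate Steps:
$\left(1612 \left(-132\right) - 169158\right) - -1883 = \left(-212784 - 169158\right) + 1883 = -381942 + 1883 = -380059$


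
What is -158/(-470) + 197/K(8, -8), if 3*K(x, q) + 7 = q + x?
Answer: -138332/1645 ≈ -84.092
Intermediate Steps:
K(x, q) = -7/3 + q/3 + x/3 (K(x, q) = -7/3 + (q + x)/3 = -7/3 + (q/3 + x/3) = -7/3 + q/3 + x/3)
-158/(-470) + 197/K(8, -8) = -158/(-470) + 197/(-7/3 + (⅓)*(-8) + (⅓)*8) = -158*(-1/470) + 197/(-7/3 - 8/3 + 8/3) = 79/235 + 197/(-7/3) = 79/235 + 197*(-3/7) = 79/235 - 591/7 = -138332/1645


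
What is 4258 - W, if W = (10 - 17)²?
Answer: 4209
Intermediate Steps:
W = 49 (W = (-7)² = 49)
4258 - W = 4258 - 1*49 = 4258 - 49 = 4209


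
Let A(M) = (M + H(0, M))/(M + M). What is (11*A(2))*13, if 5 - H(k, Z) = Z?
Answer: 715/4 ≈ 178.75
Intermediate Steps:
H(k, Z) = 5 - Z
A(M) = 5/(2*M) (A(M) = (M + (5 - M))/(M + M) = 5/((2*M)) = 5*(1/(2*M)) = 5/(2*M))
(11*A(2))*13 = (11*((5/2)/2))*13 = (11*((5/2)*(½)))*13 = (11*(5/4))*13 = (55/4)*13 = 715/4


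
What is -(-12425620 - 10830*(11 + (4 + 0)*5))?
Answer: 12761350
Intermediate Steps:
-(-12425620 - 10830*(11 + (4 + 0)*5)) = -(-12425620 - 10830*(11 + 4*5)) = -(-12425620 - 10830*(11 + 20)) = -1805/(1/(-6*31 - 6884)) = -1805/(1/(-186 - 6884)) = -1805/(1/(-7070)) = -1805/(-1/7070) = -1805*(-7070) = 12761350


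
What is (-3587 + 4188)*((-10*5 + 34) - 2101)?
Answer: -1272317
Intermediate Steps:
(-3587 + 4188)*((-10*5 + 34) - 2101) = 601*((-50 + 34) - 2101) = 601*(-16 - 2101) = 601*(-2117) = -1272317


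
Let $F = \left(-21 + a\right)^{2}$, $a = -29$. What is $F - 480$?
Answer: $2020$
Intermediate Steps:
$F = 2500$ ($F = \left(-21 - 29\right)^{2} = \left(-50\right)^{2} = 2500$)
$F - 480 = 2500 - 480 = 2020$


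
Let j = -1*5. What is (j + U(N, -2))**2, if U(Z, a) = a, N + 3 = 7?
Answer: 49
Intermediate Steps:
N = 4 (N = -3 + 7 = 4)
j = -5
(j + U(N, -2))**2 = (-5 - 2)**2 = (-7)**2 = 49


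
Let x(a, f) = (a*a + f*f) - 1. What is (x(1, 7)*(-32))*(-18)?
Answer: 28224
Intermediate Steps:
x(a, f) = -1 + a² + f² (x(a, f) = (a² + f²) - 1 = -1 + a² + f²)
(x(1, 7)*(-32))*(-18) = ((-1 + 1² + 7²)*(-32))*(-18) = ((-1 + 1 + 49)*(-32))*(-18) = (49*(-32))*(-18) = -1568*(-18) = 28224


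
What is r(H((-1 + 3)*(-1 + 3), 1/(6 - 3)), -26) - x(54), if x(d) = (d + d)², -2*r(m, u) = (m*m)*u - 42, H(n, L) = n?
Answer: -11435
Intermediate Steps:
r(m, u) = 21 - u*m²/2 (r(m, u) = -((m*m)*u - 42)/2 = -(m²*u - 42)/2 = -(u*m² - 42)/2 = -(-42 + u*m²)/2 = 21 - u*m²/2)
x(d) = 4*d² (x(d) = (2*d)² = 4*d²)
r(H((-1 + 3)*(-1 + 3), 1/(6 - 3)), -26) - x(54) = (21 - ½*(-26)*((-1 + 3)*(-1 + 3))²) - 4*54² = (21 - ½*(-26)*(2*2)²) - 4*2916 = (21 - ½*(-26)*4²) - 1*11664 = (21 - ½*(-26)*16) - 11664 = (21 + 208) - 11664 = 229 - 11664 = -11435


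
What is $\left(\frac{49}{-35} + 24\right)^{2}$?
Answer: $\frac{12769}{25} \approx 510.76$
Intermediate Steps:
$\left(\frac{49}{-35} + 24\right)^{2} = \left(49 \left(- \frac{1}{35}\right) + 24\right)^{2} = \left(- \frac{7}{5} + 24\right)^{2} = \left(\frac{113}{5}\right)^{2} = \frac{12769}{25}$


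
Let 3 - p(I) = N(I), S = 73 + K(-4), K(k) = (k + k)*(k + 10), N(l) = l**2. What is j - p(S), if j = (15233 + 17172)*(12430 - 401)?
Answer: 389800367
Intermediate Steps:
K(k) = 2*k*(10 + k) (K(k) = (2*k)*(10 + k) = 2*k*(10 + k))
S = 25 (S = 73 + 2*(-4)*(10 - 4) = 73 + 2*(-4)*6 = 73 - 48 = 25)
j = 389799745 (j = 32405*12029 = 389799745)
p(I) = 3 - I**2
j - p(S) = 389799745 - (3 - 1*25**2) = 389799745 - (3 - 1*625) = 389799745 - (3 - 625) = 389799745 - 1*(-622) = 389799745 + 622 = 389800367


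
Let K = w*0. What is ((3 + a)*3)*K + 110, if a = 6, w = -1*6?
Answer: 110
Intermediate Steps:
w = -6
K = 0 (K = -6*0 = 0)
((3 + a)*3)*K + 110 = ((3 + 6)*3)*0 + 110 = (9*3)*0 + 110 = 27*0 + 110 = 0 + 110 = 110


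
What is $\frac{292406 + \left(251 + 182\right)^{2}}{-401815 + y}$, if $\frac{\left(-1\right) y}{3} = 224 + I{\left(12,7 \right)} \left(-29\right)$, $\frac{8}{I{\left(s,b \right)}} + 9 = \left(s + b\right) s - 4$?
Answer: $- \frac{103177425}{86534009} \approx -1.1923$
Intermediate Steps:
$I{\left(s,b \right)} = \frac{8}{-13 + s \left(b + s\right)}$ ($I{\left(s,b \right)} = \frac{8}{-9 + \left(\left(s + b\right) s - 4\right)} = \frac{8}{-9 + \left(\left(b + s\right) s - 4\right)} = \frac{8}{-9 + \left(s \left(b + s\right) - 4\right)} = \frac{8}{-9 + \left(-4 + s \left(b + s\right)\right)} = \frac{8}{-13 + s \left(b + s\right)}$)
$y = - \frac{143784}{215}$ ($y = - 3 \left(224 + \frac{8}{-13 + 12^{2} + 7 \cdot 12} \left(-29\right)\right) = - 3 \left(224 + \frac{8}{-13 + 144 + 84} \left(-29\right)\right) = - 3 \left(224 + \frac{8}{215} \left(-29\right)\right) = - 3 \left(224 - \frac{232}{215}\right) = \left(-3\right) \frac{47928}{215} = - \frac{143784}{215} \approx -668.76$)
$\frac{292406 + \left(251 + 182\right)^{2}}{-401815 + y} = \frac{292406 + \left(251 + 182\right)^{2}}{-401815 - \frac{143784}{215}} = \frac{292406 + 433^{2}}{- \frac{86534009}{215}} = \left(292406 + 187489\right) \left(- \frac{215}{86534009}\right) = 479895 \left(- \frac{215}{86534009}\right) = - \frac{103177425}{86534009}$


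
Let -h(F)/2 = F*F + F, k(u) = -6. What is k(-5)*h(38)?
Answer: 17784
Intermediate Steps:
h(F) = -2*F - 2*F² (h(F) = -2*(F*F + F) = -2*(F² + F) = -2*(F + F²) = -2*F - 2*F²)
k(-5)*h(38) = -(-12)*38*(1 + 38) = -(-12)*38*39 = -6*(-2964) = 17784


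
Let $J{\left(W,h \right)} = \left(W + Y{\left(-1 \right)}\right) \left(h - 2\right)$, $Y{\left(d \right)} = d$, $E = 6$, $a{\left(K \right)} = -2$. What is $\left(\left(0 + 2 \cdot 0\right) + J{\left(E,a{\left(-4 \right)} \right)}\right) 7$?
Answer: $-140$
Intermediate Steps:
$J{\left(W,h \right)} = \left(-1 + W\right) \left(-2 + h\right)$ ($J{\left(W,h \right)} = \left(W - 1\right) \left(h - 2\right) = \left(-1 + W\right) \left(-2 + h\right)$)
$\left(\left(0 + 2 \cdot 0\right) + J{\left(E,a{\left(-4 \right)} \right)}\right) 7 = \left(\left(0 + 2 \cdot 0\right) + \left(2 - -2 - 12 + 6 \left(-2\right)\right)\right) 7 = \left(\left(0 + 0\right) + \left(2 + 2 - 12 - 12\right)\right) 7 = \left(0 - 20\right) 7 = \left(-20\right) 7 = -140$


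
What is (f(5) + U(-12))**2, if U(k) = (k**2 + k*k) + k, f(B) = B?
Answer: 78961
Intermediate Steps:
U(k) = k + 2*k**2 (U(k) = (k**2 + k**2) + k = 2*k**2 + k = k + 2*k**2)
(f(5) + U(-12))**2 = (5 - 12*(1 + 2*(-12)))**2 = (5 - 12*(1 - 24))**2 = (5 - 12*(-23))**2 = (5 + 276)**2 = 281**2 = 78961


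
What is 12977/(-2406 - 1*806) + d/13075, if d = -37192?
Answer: -289134979/41996900 ≈ -6.8847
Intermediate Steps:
12977/(-2406 - 1*806) + d/13075 = 12977/(-2406 - 1*806) - 37192/13075 = 12977/(-2406 - 806) - 37192*1/13075 = 12977/(-3212) - 37192/13075 = 12977*(-1/3212) - 37192/13075 = -12977/3212 - 37192/13075 = -289134979/41996900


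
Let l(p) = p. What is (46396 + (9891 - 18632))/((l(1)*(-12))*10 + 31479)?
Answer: 37655/31359 ≈ 1.2008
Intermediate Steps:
(46396 + (9891 - 18632))/((l(1)*(-12))*10 + 31479) = (46396 + (9891 - 18632))/((1*(-12))*10 + 31479) = (46396 - 8741)/(-12*10 + 31479) = 37655/(-120 + 31479) = 37655/31359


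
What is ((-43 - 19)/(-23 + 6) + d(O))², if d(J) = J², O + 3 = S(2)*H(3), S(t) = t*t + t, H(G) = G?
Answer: 15108769/289 ≈ 52280.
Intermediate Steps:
S(t) = t + t² (S(t) = t² + t = t + t²)
O = 15 (O = -3 + (2*(1 + 2))*3 = -3 + (2*3)*3 = -3 + 6*3 = -3 + 18 = 15)
((-43 - 19)/(-23 + 6) + d(O))² = ((-43 - 19)/(-23 + 6) + 15²)² = (-62/(-17) + 225)² = (-62*(-1/17) + 225)² = (62/17 + 225)² = (3887/17)² = 15108769/289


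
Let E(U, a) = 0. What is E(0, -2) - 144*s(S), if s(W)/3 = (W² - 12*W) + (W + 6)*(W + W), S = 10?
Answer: -129600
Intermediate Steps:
s(W) = -36*W + 3*W² + 6*W*(6 + W) (s(W) = 3*((W² - 12*W) + (W + 6)*(W + W)) = 3*((W² - 12*W) + (6 + W)*(2*W)) = 3*((W² - 12*W) + 2*W*(6 + W)) = 3*(W² - 12*W + 2*W*(6 + W)) = -36*W + 3*W² + 6*W*(6 + W))
E(0, -2) - 144*s(S) = 0 - 1296*10² = 0 - 1296*100 = 0 - 144*900 = 0 - 129600 = -129600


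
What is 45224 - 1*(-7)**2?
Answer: 45175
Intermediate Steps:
45224 - 1*(-7)**2 = 45224 - 1*49 = 45224 - 49 = 45175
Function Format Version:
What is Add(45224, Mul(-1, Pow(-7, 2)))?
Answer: 45175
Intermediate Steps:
Add(45224, Mul(-1, Pow(-7, 2))) = Add(45224, Mul(-1, 49)) = Add(45224, -49) = 45175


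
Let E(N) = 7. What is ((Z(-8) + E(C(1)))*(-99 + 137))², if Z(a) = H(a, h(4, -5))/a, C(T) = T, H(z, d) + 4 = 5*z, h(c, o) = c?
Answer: 225625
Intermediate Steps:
H(z, d) = -4 + 5*z
Z(a) = (-4 + 5*a)/a
((Z(-8) + E(C(1)))*(-99 + 137))² = (((5 - 4/(-8)) + 7)*(-99 + 137))² = (((5 - 4*(-⅛)) + 7)*38)² = (((5 + ½) + 7)*38)² = ((11/2 + 7)*38)² = ((25/2)*38)² = 475² = 225625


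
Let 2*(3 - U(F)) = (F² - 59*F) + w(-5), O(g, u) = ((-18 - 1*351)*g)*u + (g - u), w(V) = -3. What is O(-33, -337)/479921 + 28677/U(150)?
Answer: -27833039393/2182200787 ≈ -12.755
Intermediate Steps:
O(g, u) = g - u - 369*g*u (O(g, u) = ((-18 - 351)*g)*u + (g - u) = (-369*g)*u + (g - u) = -369*g*u + (g - u) = g - u - 369*g*u)
U(F) = 9/2 - F²/2 + 59*F/2 (U(F) = 3 - ((F² - 59*F) - 3)/2 = 3 - (-3 + F² - 59*F)/2 = 3 + (3/2 - F²/2 + 59*F/2) = 9/2 - F²/2 + 59*F/2)
O(-33, -337)/479921 + 28677/U(150) = (-33 - 1*(-337) - 369*(-33)*(-337))/479921 + 28677/(9/2 - ½*150² + (59/2)*150) = (-33 + 337 - 4103649)*(1/479921) + 28677/(9/2 - ½*22500 + 4425) = -4103345*1/479921 + 28677/(9/2 - 11250 + 4425) = -4103345/479921 + 28677/(-13641/2) = -4103345/479921 + 28677*(-2/13641) = -4103345/479921 - 19118/4547 = -27833039393/2182200787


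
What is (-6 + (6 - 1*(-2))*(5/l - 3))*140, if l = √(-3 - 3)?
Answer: -4200 - 2800*I*√6/3 ≈ -4200.0 - 2286.2*I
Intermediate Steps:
l = I*√6 (l = √(-6) = I*√6 ≈ 2.4495*I)
(-6 + (6 - 1*(-2))*(5/l - 3))*140 = (-6 + (6 - 1*(-2))*(5/((I*√6)) - 3))*140 = (-6 + (6 + 2)*(5*(-I*√6/6) - 3))*140 = (-6 + 8*(-5*I*√6/6 - 3))*140 = (-6 + 8*(-3 - 5*I*√6/6))*140 = (-6 + (-24 - 20*I*√6/3))*140 = (-30 - 20*I*√6/3)*140 = -4200 - 2800*I*√6/3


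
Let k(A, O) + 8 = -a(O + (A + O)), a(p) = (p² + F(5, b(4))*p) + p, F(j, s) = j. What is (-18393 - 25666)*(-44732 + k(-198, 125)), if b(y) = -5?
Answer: 2104081604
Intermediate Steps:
a(p) = p² + 6*p (a(p) = (p² + 5*p) + p = p² + 6*p)
k(A, O) = -8 - (A + 2*O)*(6 + A + 2*O) (k(A, O) = -8 - (O + (A + O))*(6 + (O + (A + O))) = -8 - (A + 2*O)*(6 + (A + 2*O)) = -8 - (A + 2*O)*(6 + A + 2*O))
(-18393 - 25666)*(-44732 + k(-198, 125)) = (-18393 - 25666)*(-44732 + (-8 - (-198 + 2*125)*(6 - 198 + 2*125))) = -44059*(-44732 + (-8 - (-198 + 250)*(6 - 198 + 250))) = -44059*(-44732 + (-8 - 1*52*58)) = -44059*(-44732 + (-8 - 3016)) = -44059*(-44732 - 3024) = -44059*(-47756) = 2104081604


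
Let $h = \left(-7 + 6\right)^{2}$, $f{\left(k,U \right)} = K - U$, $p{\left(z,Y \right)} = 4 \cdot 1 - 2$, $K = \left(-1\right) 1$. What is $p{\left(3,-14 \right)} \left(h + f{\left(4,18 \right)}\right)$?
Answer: $-36$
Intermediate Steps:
$K = -1$
$p{\left(z,Y \right)} = 2$ ($p{\left(z,Y \right)} = 4 - 2 = 2$)
$f{\left(k,U \right)} = -1 - U$
$h = 1$ ($h = \left(-1\right)^{2} = 1$)
$p{\left(3,-14 \right)} \left(h + f{\left(4,18 \right)}\right) = 2 \left(1 - 19\right) = 2 \left(-18\right) = -36$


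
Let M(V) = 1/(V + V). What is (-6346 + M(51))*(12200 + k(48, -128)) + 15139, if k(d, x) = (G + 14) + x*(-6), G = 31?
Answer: -8421653605/102 ≈ -8.2565e+7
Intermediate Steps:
M(V) = 1/(2*V)
k(d, x) = 45 - 6*x (k(d, x) = (31 + 14) + x*(-6) = 45 - 6*x)
(-6346 + M(51))*(12200 + k(48, -128)) + 15139 = (-6346 + (1/2)/51)*(12200 + (45 - 6*(-128))) + 15139 = (-6346 + (1/2)*(1/51))*(12200 + (45 + 768)) + 15139 = (-6346 + 1/102)*(12200 + 813) + 15139 = -647291/102*13013 + 15139 = -8423197783/102 + 15139 = -8421653605/102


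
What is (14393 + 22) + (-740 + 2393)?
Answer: 16068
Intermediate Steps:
(14393 + 22) + (-740 + 2393) = 14415 + 1653 = 16068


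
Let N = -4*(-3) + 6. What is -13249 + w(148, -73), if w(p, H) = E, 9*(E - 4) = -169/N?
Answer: -2145859/162 ≈ -13246.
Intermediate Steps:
N = 18 (N = 12 + 6 = 18)
E = 479/162 (E = 4 + (-169/18)/9 = 4 + (-169*1/18)/9 = 4 + (⅑)*(-169/18) = 4 - 169/162 = 479/162 ≈ 2.9568)
w(p, H) = 479/162
-13249 + w(148, -73) = -13249 + 479/162 = -2145859/162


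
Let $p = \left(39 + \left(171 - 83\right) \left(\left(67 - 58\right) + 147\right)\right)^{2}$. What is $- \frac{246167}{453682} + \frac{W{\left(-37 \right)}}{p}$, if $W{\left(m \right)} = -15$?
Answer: $- \frac{15552036485831}{28662160191366} \approx -0.5426$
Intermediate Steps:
$p = 189530289$ ($p = \left(39 + 88 \left(9 + 147\right)\right)^{2} = \left(39 + 88 \cdot 156\right)^{2} = \left(39 + 13728\right)^{2} = 13767^{2} = 189530289$)
$- \frac{246167}{453682} + \frac{W{\left(-37 \right)}}{p} = - \frac{246167}{453682} - \frac{15}{189530289} = \left(-246167\right) \frac{1}{453682} - \frac{5}{63176763} = - \frac{246167}{453682} - \frac{5}{63176763} = - \frac{15552036485831}{28662160191366}$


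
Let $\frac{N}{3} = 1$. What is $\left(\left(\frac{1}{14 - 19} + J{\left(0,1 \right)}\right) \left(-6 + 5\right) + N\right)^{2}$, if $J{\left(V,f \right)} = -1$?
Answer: $\frac{441}{25} \approx 17.64$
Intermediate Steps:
$N = 3$ ($N = 3 \cdot 1 = 3$)
$\left(\left(\frac{1}{14 - 19} + J{\left(0,1 \right)}\right) \left(-6 + 5\right) + N\right)^{2} = \left(\left(\frac{1}{14 - 19} - 1\right) \left(-6 + 5\right) + 3\right)^{2} = \left(\left(\frac{1}{-5} - 1\right) \left(-1\right) + 3\right)^{2} = \left(\left(- \frac{1}{5} - 1\right) \left(-1\right) + 3\right)^{2} = \left(\left(- \frac{6}{5}\right) \left(-1\right) + 3\right)^{2} = \left(\frac{6}{5} + 3\right)^{2} = \left(\frac{21}{5}\right)^{2} = \frac{441}{25}$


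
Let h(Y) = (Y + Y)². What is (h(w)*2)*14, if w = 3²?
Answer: 9072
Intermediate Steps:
w = 9
h(Y) = 4*Y² (h(Y) = (2*Y)² = 4*Y²)
(h(w)*2)*14 = ((4*9²)*2)*14 = ((4*81)*2)*14 = (324*2)*14 = 648*14 = 9072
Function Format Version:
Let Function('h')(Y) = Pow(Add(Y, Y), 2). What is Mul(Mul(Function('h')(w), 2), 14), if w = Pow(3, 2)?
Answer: 9072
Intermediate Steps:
w = 9
Function('h')(Y) = Mul(4, Pow(Y, 2)) (Function('h')(Y) = Pow(Mul(2, Y), 2) = Mul(4, Pow(Y, 2)))
Mul(Mul(Function('h')(w), 2), 14) = Mul(Mul(Mul(4, Pow(9, 2)), 2), 14) = Mul(Mul(Mul(4, 81), 2), 14) = Mul(Mul(324, 2), 14) = Mul(648, 14) = 9072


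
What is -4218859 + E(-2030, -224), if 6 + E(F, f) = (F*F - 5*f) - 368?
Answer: -97213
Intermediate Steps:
E(F, f) = -374 + F² - 5*f (E(F, f) = -6 + ((F*F - 5*f) - 368) = -6 + ((F² - 5*f) - 368) = -6 + (-368 + F² - 5*f) = -374 + F² - 5*f)
-4218859 + E(-2030, -224) = -4218859 + (-374 + (-2030)² - 5*(-224)) = -4218859 + (-374 + 4120900 + 1120) = -4218859 + 4121646 = -97213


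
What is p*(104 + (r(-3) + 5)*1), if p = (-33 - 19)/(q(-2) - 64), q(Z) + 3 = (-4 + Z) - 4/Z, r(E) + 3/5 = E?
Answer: 27404/355 ≈ 77.194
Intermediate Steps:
r(E) = -⅗ + E
q(Z) = -7 + Z - 4/Z (q(Z) = -3 + ((-4 + Z) - 4/Z) = -3 + (-4 + Z - 4/Z) = -7 + Z - 4/Z)
p = 52/71 (p = (-33 - 19)/((-7 - 2 - 4/(-2)) - 64) = -52/((-7 - 2 - 4*(-½)) - 64) = -52/((-7 - 2 + 2) - 64) = -52/(-7 - 64) = -52/(-71) = -52*(-1/71) = 52/71 ≈ 0.73239)
p*(104 + (r(-3) + 5)*1) = 52*(104 + ((-⅗ - 3) + 5)*1)/71 = 52*(104 + (-18/5 + 5)*1)/71 = 52*(104 + (7/5)*1)/71 = 52*(104 + 7/5)/71 = (52/71)*(527/5) = 27404/355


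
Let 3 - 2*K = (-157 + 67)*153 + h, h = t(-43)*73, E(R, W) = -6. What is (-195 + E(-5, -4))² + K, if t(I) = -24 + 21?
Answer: 47397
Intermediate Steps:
t(I) = -3
h = -219 (h = -3*73 = -219)
K = 6996 (K = 3/2 - ((-157 + 67)*153 - 219)/2 = 3/2 - (-90*153 - 219)/2 = 3/2 - (-13770 - 219)/2 = 3/2 - ½*(-13989) = 3/2 + 13989/2 = 6996)
(-195 + E(-5, -4))² + K = (-195 - 6)² + 6996 = (-201)² + 6996 = 40401 + 6996 = 47397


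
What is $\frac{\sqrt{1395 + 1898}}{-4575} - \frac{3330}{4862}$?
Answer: $- \frac{1665}{2431} - \frac{\sqrt{3293}}{4575} \approx -0.69745$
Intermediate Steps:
$\frac{\sqrt{1395 + 1898}}{-4575} - \frac{3330}{4862} = \sqrt{3293} \left(- \frac{1}{4575}\right) - \frac{1665}{2431} = - \frac{\sqrt{3293}}{4575} - \frac{1665}{2431} = - \frac{1665}{2431} - \frac{\sqrt{3293}}{4575}$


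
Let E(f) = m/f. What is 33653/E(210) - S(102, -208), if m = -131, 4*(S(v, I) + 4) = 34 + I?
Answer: -14121815/262 ≈ -53900.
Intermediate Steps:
S(v, I) = 9/2 + I/4 (S(v, I) = -4 + (34 + I)/4 = -4 + (17/2 + I/4) = 9/2 + I/4)
E(f) = -131/f
33653/E(210) - S(102, -208) = 33653/((-131/210)) - (9/2 + (¼)*(-208)) = 33653/((-131*1/210)) - (9/2 - 52) = 33653/(-131/210) - 1*(-95/2) = 33653*(-210/131) + 95/2 = -7067130/131 + 95/2 = -14121815/262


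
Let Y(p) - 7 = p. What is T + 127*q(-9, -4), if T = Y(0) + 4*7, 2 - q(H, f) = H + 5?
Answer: 797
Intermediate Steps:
Y(p) = 7 + p
q(H, f) = -3 - H (q(H, f) = 2 - (H + 5) = 2 - (5 + H) = 2 + (-5 - H) = -3 - H)
T = 35 (T = (7 + 0) + 4*7 = 7 + 28 = 35)
T + 127*q(-9, -4) = 35 + 127*(-3 - 1*(-9)) = 35 + 127*(-3 + 9) = 35 + 127*6 = 35 + 762 = 797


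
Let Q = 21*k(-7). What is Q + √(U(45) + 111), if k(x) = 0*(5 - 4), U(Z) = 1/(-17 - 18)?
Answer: 2*√33985/35 ≈ 10.534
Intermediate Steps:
U(Z) = -1/35 (U(Z) = 1/(-35) = -1/35)
k(x) = 0 (k(x) = 0*1 = 0)
Q = 0 (Q = 21*0 = 0)
Q + √(U(45) + 111) = 0 + √(-1/35 + 111) = 0 + √(3884/35) = 0 + 2*√33985/35 = 2*√33985/35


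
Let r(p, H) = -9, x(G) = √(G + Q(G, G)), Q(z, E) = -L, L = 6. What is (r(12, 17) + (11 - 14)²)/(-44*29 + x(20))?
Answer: 0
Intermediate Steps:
Q(z, E) = -6 (Q(z, E) = -1*6 = -6)
x(G) = √(-6 + G) (x(G) = √(G - 6) = √(-6 + G))
(r(12, 17) + (11 - 14)²)/(-44*29 + x(20)) = (-9 + (11 - 14)²)/(-44*29 + √(-6 + 20)) = (-9 + (-3)²)/(-1276 + √14) = (-9 + 9)/(-1276 + √14) = 0/(-1276 + √14) = 0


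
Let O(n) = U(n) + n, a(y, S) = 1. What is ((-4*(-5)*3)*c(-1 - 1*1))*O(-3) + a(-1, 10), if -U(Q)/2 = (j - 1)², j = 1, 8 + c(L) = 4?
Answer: 721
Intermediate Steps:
c(L) = -4 (c(L) = -8 + 4 = -4)
U(Q) = 0 (U(Q) = -2*(1 - 1)² = -2*0² = -2*0 = 0)
O(n) = n (O(n) = 0 + n = n)
((-4*(-5)*3)*c(-1 - 1*1))*O(-3) + a(-1, 10) = ((-4*(-5)*3)*(-4))*(-3) + 1 = ((20*3)*(-4))*(-3) + 1 = (60*(-4))*(-3) + 1 = -240*(-3) + 1 = 720 + 1 = 721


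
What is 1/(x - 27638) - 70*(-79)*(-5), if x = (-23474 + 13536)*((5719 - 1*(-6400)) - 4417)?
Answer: -2117163652101/76570114 ≈ -27650.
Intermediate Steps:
x = -76542476 (x = -9938*((5719 + 6400) - 4417) = -9938*(12119 - 4417) = -9938*7702 = -76542476)
1/(x - 27638) - 70*(-79)*(-5) = 1/(-76542476 - 27638) - 70*(-79)*(-5) = 1/(-76570114) + 5530*(-5) = -1/76570114 - 27650 = -2117163652101/76570114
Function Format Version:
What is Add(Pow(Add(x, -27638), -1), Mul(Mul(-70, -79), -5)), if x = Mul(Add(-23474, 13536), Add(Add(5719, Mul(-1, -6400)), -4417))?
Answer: Rational(-2117163652101, 76570114) ≈ -27650.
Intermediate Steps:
x = -76542476 (x = Mul(-9938, Add(Add(5719, 6400), -4417)) = Mul(-9938, Add(12119, -4417)) = Mul(-9938, 7702) = -76542476)
Add(Pow(Add(x, -27638), -1), Mul(Mul(-70, -79), -5)) = Add(Pow(Add(-76542476, -27638), -1), Mul(Mul(-70, -79), -5)) = Add(Pow(-76570114, -1), Mul(5530, -5)) = Add(Rational(-1, 76570114), -27650) = Rational(-2117163652101, 76570114)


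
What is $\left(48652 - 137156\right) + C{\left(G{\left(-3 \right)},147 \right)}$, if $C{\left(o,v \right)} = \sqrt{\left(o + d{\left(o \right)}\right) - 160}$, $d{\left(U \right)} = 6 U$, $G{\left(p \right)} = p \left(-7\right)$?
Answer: $-88504 + i \sqrt{13} \approx -88504.0 + 3.6056 i$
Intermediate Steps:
$G{\left(p \right)} = - 7 p$
$C{\left(o,v \right)} = \sqrt{-160 + 7 o}$ ($C{\left(o,v \right)} = \sqrt{\left(o + 6 o\right) - 160} = \sqrt{7 o - 160} = \sqrt{-160 + 7 o}$)
$\left(48652 - 137156\right) + C{\left(G{\left(-3 \right)},147 \right)} = \left(48652 - 137156\right) + \sqrt{-160 + 7 \left(\left(-7\right) \left(-3\right)\right)} = -88504 + \sqrt{-160 + 7 \cdot 21} = -88504 + \sqrt{-160 + 147} = -88504 + \sqrt{-13} = -88504 + i \sqrt{13}$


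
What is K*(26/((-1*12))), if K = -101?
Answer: 1313/6 ≈ 218.83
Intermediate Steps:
K*(26/((-1*12))) = -2626/((-1*12)) = -2626/(-12) = -2626*(-1)/12 = -101*(-13/6) = 1313/6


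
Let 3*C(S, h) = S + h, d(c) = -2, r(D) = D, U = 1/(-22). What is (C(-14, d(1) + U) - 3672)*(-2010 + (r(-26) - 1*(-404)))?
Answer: 66015760/11 ≈ 6.0014e+6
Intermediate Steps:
U = -1/22 ≈ -0.045455
C(S, h) = S/3 + h/3 (C(S, h) = (S + h)/3 = S/3 + h/3)
(C(-14, d(1) + U) - 3672)*(-2010 + (r(-26) - 1*(-404))) = (((1/3)*(-14) + (-2 - 1/22)/3) - 3672)*(-2010 + (-26 - 1*(-404))) = ((-14/3 + (1/3)*(-45/22)) - 3672)*(-2010 + (-26 + 404)) = ((-14/3 - 15/22) - 3672)*(-2010 + 378) = (-353/66 - 3672)*(-1632) = -242705/66*(-1632) = 66015760/11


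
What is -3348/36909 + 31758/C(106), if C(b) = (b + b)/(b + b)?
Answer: 43413062/1367 ≈ 31758.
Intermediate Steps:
C(b) = 1 (C(b) = (2*b)/((2*b)) = (2*b)*(1/(2*b)) = 1)
-3348/36909 + 31758/C(106) = -3348/36909 + 31758/1 = -3348*1/36909 + 31758*1 = -124/1367 + 31758 = 43413062/1367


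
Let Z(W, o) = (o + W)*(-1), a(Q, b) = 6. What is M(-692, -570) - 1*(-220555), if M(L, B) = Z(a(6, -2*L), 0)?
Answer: 220549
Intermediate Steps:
Z(W, o) = -W - o (Z(W, o) = (W + o)*(-1) = -W - o)
M(L, B) = -6 (M(L, B) = -1*6 - 1*0 = -6 + 0 = -6)
M(-692, -570) - 1*(-220555) = -6 - 1*(-220555) = -6 + 220555 = 220549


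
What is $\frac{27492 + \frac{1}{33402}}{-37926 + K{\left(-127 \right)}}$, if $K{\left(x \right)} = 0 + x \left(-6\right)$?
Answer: $- \frac{918287785}{1241351928} \approx -0.73975$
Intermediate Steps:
$K{\left(x \right)} = - 6 x$ ($K{\left(x \right)} = 0 - 6 x = - 6 x$)
$\frac{27492 + \frac{1}{33402}}{-37926 + K{\left(-127 \right)}} = \frac{27492 + \frac{1}{33402}}{-37926 - -762} = \frac{27492 + \frac{1}{33402}}{-37926 + 762} = \frac{918287785}{33402 \left(-37164\right)} = \frac{918287785}{33402} \left(- \frac{1}{37164}\right) = - \frac{918287785}{1241351928}$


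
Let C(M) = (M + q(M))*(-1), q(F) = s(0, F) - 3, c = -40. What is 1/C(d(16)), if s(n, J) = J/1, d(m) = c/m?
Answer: ⅛ ≈ 0.12500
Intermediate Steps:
d(m) = -40/m
s(n, J) = J (s(n, J) = J*1 = J)
q(F) = -3 + F (q(F) = F - 3 = -3 + F)
C(M) = 3 - 2*M (C(M) = (M + (-3 + M))*(-1) = (-3 + 2*M)*(-1) = 3 - 2*M)
1/C(d(16)) = 1/(3 - (-80)/16) = 1/(3 - 2*(-5/2)) = 1/(3 + 5) = 1/8 = ⅛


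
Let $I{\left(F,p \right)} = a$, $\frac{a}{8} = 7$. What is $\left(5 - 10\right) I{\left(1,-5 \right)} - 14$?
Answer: $-294$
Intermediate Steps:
$a = 56$ ($a = 8 \cdot 7 = 56$)
$I{\left(F,p \right)} = 56$
$\left(5 - 10\right) I{\left(1,-5 \right)} - 14 = \left(5 - 10\right) 56 - 14 = \left(-5\right) 56 - 14 = -280 - 14 = -294$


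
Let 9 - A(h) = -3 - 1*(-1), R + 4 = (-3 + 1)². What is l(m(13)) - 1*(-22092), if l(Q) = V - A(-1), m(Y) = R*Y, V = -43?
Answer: 22038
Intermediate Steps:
R = 0 (R = -4 + (-3 + 1)² = -4 + (-2)² = -4 + 4 = 0)
A(h) = 11 (A(h) = 9 - (-3 - 1*(-1)) = 9 - (-3 + 1) = 9 - 1*(-2) = 9 + 2 = 11)
m(Y) = 0 (m(Y) = 0*Y = 0)
l(Q) = -54 (l(Q) = -43 - 1*11 = -43 - 11 = -54)
l(m(13)) - 1*(-22092) = -54 - 1*(-22092) = -54 + 22092 = 22038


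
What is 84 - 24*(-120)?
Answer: 2964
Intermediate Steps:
84 - 24*(-120) = 84 + 2880 = 2964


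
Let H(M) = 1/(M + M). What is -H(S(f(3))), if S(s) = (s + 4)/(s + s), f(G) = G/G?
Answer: -⅕ ≈ -0.20000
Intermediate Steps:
f(G) = 1
S(s) = (4 + s)/(2*s) (S(s) = (4 + s)/((2*s)) = (4 + s)*(1/(2*s)) = (4 + s)/(2*s))
H(M) = 1/(2*M)
-H(S(f(3))) = -1/(2*((½)*(4 + 1)/1)) = -1/(2*((½)*1*5)) = -1/(2*5/2) = -2/(2*5) = -1*⅕ = -⅕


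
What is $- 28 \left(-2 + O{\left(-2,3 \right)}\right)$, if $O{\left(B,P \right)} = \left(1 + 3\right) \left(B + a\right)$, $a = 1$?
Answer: $168$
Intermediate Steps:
$O{\left(B,P \right)} = 4 + 4 B$ ($O{\left(B,P \right)} = \left(1 + 3\right) \left(B + 1\right) = 4 \left(1 + B\right) = 4 + 4 B$)
$- 28 \left(-2 + O{\left(-2,3 \right)}\right) = - 28 \left(-2 + \left(4 + 4 \left(-2\right)\right)\right) = - 28 \left(-2 + \left(4 - 8\right)\right) = - 28 \left(-2 - 4\right) = \left(-28\right) \left(-6\right) = 168$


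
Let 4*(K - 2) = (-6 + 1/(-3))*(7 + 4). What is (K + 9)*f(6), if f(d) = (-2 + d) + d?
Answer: -385/6 ≈ -64.167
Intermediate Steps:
K = -185/12 (K = 2 + ((-6 + 1/(-3))*(7 + 4))/4 = 2 + ((-6 - 1/3)*11)/4 = 2 + (-19/3*11)/4 = 2 + (1/4)*(-209/3) = 2 - 209/12 = -185/12 ≈ -15.417)
f(d) = -2 + 2*d
(K + 9)*f(6) = (-185/12 + 9)*(-2 + 2*6) = -77*(-2 + 12)/12 = -77/12*10 = -385/6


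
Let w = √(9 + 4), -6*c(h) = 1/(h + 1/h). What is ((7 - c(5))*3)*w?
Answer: 1097*√13/52 ≈ 76.063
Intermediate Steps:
c(h) = -1/(6*(h + 1/h))
w = √13 ≈ 3.6056
((7 - c(5))*3)*w = ((7 - (-1)*5/(6 + 6*5²))*3)*√13 = ((7 - (-1)*5/(6 + 6*25))*3)*√13 = ((7 - (-1)*5/(6 + 150))*3)*√13 = ((7 - (-1)*5/156)*3)*√13 = ((7 - 1*(-5/156))*3)*√13 = ((7 + 5/156)*3)*√13 = ((1097/156)*3)*√13 = 1097*√13/52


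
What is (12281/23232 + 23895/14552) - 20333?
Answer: -859160679445/42259008 ≈ -20331.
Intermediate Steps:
(12281/23232 + 23895/14552) - 20333 = 91730219/42259008 - 20333 = -859160679445/42259008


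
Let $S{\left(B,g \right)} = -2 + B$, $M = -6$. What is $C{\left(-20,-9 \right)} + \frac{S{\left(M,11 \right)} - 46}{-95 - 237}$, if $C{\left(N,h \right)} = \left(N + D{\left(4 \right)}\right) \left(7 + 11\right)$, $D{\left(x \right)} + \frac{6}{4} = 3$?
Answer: $- \frac{55251}{166} \approx -332.84$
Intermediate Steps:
$D{\left(x \right)} = \frac{3}{2}$ ($D{\left(x \right)} = - \frac{3}{2} + 3 = \frac{3}{2}$)
$C{\left(N,h \right)} = 27 + 18 N$ ($C{\left(N,h \right)} = \left(N + \frac{3}{2}\right) \left(7 + 11\right) = \left(\frac{3}{2} + N\right) 18 = 27 + 18 N$)
$C{\left(-20,-9 \right)} + \frac{S{\left(M,11 \right)} - 46}{-95 - 237} = \left(27 + 18 \left(-20\right)\right) + \frac{\left(-2 - 6\right) - 46}{-95 - 237} = \left(27 - 360\right) + \frac{-8 - 46}{-332} = -333 - - \frac{27}{166} = -333 + \frac{27}{166} = - \frac{55251}{166}$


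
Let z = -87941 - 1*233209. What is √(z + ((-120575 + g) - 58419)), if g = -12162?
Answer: I*√512306 ≈ 715.76*I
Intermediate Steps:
z = -321150 (z = -87941 - 233209 = -321150)
√(z + ((-120575 + g) - 58419)) = √(-321150 + ((-120575 - 12162) - 58419)) = √(-321150 + (-132737 - 58419)) = √(-321150 - 191156) = √(-512306) = I*√512306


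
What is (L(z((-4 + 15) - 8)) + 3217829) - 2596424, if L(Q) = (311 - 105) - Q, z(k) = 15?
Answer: 621596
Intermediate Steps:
L(Q) = 206 - Q
(L(z((-4 + 15) - 8)) + 3217829) - 2596424 = ((206 - 1*15) + 3217829) - 2596424 = ((206 - 15) + 3217829) - 2596424 = (191 + 3217829) - 2596424 = 3218020 - 2596424 = 621596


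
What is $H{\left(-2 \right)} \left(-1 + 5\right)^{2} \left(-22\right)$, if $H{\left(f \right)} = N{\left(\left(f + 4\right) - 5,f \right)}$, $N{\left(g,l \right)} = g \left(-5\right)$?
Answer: $-5280$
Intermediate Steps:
$N{\left(g,l \right)} = - 5 g$
$H{\left(f \right)} = 5 - 5 f$ ($H{\left(f \right)} = - 5 \left(\left(f + 4\right) - 5\right) = - 5 \left(\left(4 + f\right) - 5\right) = - 5 \left(-1 + f\right) = 5 - 5 f$)
$H{\left(-2 \right)} \left(-1 + 5\right)^{2} \left(-22\right) = \left(5 - -10\right) \left(-1 + 5\right)^{2} \left(-22\right) = \left(5 + 10\right) 4^{2} \left(-22\right) = 15 \cdot 16 \left(-22\right) = 240 \left(-22\right) = -5280$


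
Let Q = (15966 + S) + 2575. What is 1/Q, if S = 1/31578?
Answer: 31578/585487699 ≈ 5.3935e-5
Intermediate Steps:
S = 1/31578 ≈ 3.1668e-5
Q = 585487699/31578 (Q = (15966 + 1/31578) + 2575 = 504174349/31578 + 2575 = 585487699/31578 ≈ 18541.)
1/Q = 1/(585487699/31578) = 31578/585487699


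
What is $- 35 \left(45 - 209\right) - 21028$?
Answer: $-15288$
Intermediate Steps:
$- 35 \left(45 - 209\right) - 21028 = \left(-35\right) \left(-164\right) - 21028 = 5740 - 21028 = -15288$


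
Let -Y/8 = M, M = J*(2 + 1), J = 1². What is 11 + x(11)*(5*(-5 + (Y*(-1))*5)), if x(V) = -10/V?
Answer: -5629/11 ≈ -511.73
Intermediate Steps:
J = 1
M = 3 (M = 1*(2 + 1) = 1*3 = 3)
Y = -24 (Y = -8*3 = -24)
11 + x(11)*(5*(-5 + (Y*(-1))*5)) = 11 + (-10/11)*(5*(-5 - 24*(-1)*5)) = 11 + (-10*1/11)*(5*(-5 + 24*5)) = 11 - 50*(-5 + 120)/11 = 11 - 50*115/11 = 11 - 10/11*575 = 11 - 5750/11 = -5629/11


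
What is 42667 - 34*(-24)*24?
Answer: 62251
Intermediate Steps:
42667 - 34*(-24)*24 = 42667 + 816*24 = 42667 + 19584 = 62251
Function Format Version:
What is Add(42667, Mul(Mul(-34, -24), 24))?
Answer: 62251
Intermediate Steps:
Add(42667, Mul(Mul(-34, -24), 24)) = Add(42667, Mul(816, 24)) = Add(42667, 19584) = 62251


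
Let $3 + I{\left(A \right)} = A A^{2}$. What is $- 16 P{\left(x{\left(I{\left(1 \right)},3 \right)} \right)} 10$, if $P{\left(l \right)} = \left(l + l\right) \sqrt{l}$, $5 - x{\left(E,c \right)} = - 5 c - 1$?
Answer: $- 6720 \sqrt{21} \approx -30795.0$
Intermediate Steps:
$I{\left(A \right)} = -3 + A^{3}$ ($I{\left(A \right)} = -3 + A A^{2} = -3 + A^{3}$)
$x{\left(E,c \right)} = 6 + 5 c$ ($x{\left(E,c \right)} = 5 - \left(- 5 c - 1\right) = 5 - \left(-1 - 5 c\right) = 5 + \left(1 + 5 c\right) = 6 + 5 c$)
$P{\left(l \right)} = 2 l^{\frac{3}{2}}$ ($P{\left(l \right)} = 2 l \sqrt{l} = 2 l^{\frac{3}{2}}$)
$- 16 P{\left(x{\left(I{\left(1 \right)},3 \right)} \right)} 10 = - 16 \cdot 2 \left(6 + 5 \cdot 3\right)^{\frac{3}{2}} \cdot 10 = - 16 \cdot 2 \left(6 + 15\right)^{\frac{3}{2}} \cdot 10 = - 16 \cdot 2 \cdot 21^{\frac{3}{2}} \cdot 10 = - 16 \cdot 2 \cdot 21 \sqrt{21} \cdot 10 = - 16 \cdot 42 \sqrt{21} \cdot 10 = - 672 \sqrt{21} \cdot 10 = - 6720 \sqrt{21}$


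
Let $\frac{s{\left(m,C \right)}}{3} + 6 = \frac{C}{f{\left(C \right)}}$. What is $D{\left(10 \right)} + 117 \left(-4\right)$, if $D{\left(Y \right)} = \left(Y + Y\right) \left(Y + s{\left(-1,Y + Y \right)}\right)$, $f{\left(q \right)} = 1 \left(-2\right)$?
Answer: $-1228$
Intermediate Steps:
$f{\left(q \right)} = -2$
$s{\left(m,C \right)} = -18 - \frac{3 C}{2}$ ($s{\left(m,C \right)} = -18 + 3 \frac{C}{-2} = -18 + 3 C \left(- \frac{1}{2}\right) = -18 + 3 \left(- \frac{C}{2}\right) = -18 - \frac{3 C}{2}$)
$D{\left(Y \right)} = 2 Y \left(-18 - 2 Y\right)$ ($D{\left(Y \right)} = \left(Y + Y\right) \left(Y - \left(18 + \frac{3 \left(Y + Y\right)}{2}\right)\right) = 2 Y \left(Y - \left(18 + \frac{3 \cdot 2 Y}{2}\right)\right) = 2 Y \left(Y - \left(18 + 3 Y\right)\right) = 2 Y \left(-18 - 2 Y\right)$)
$D{\left(10 \right)} + 117 \left(-4\right) = 4 \cdot 10 \left(-9 - 10\right) + 117 \left(-4\right) = 4 \cdot 10 \left(-9 - 10\right) - 468 = 4 \cdot 10 \left(-19\right) - 468 = -760 - 468 = -1228$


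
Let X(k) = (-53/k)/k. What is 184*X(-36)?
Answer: -1219/162 ≈ -7.5247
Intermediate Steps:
X(k) = -53/k²
184*X(-36) = 184*(-53/(-36)²) = 184*(-53*1/1296) = 184*(-53/1296) = -1219/162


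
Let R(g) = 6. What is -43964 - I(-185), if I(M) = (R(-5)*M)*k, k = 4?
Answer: -39524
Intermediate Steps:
I(M) = 24*M (I(M) = (6*M)*4 = 24*M)
-43964 - I(-185) = -43964 - 24*(-185) = -43964 - 1*(-4440) = -43964 + 4440 = -39524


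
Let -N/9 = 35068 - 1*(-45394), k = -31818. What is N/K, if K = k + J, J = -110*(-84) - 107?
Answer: 724158/22685 ≈ 31.922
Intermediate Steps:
J = 9133 (J = 9240 - 107 = 9133)
N = -724158 (N = -9*(35068 - 1*(-45394)) = -9*(35068 + 45394) = -9*80462 = -724158)
K = -22685 (K = -31818 + 9133 = -22685)
N/K = -724158/(-22685) = -724158*(-1/22685) = 724158/22685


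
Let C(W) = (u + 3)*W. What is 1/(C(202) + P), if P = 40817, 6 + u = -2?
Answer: 1/39807 ≈ 2.5121e-5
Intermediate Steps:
u = -8 (u = -6 - 2 = -8)
C(W) = -5*W (C(W) = (-8 + 3)*W = -5*W)
1/(C(202) + P) = 1/(-5*202 + 40817) = 1/(-1010 + 40817) = 1/39807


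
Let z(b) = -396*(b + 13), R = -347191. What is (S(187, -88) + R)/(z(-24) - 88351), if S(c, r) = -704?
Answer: 69579/16799 ≈ 4.1419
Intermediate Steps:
z(b) = -5148 - 396*b (z(b) = -396*(13 + b) = -5148 - 396*b)
(S(187, -88) + R)/(z(-24) - 88351) = (-704 - 347191)/((-5148 - 396*(-24)) - 88351) = -347895/((-5148 + 9504) - 88351) = -347895/(4356 - 88351) = -347895/(-83995) = -347895*(-1/83995) = 69579/16799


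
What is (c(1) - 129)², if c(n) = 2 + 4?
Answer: 15129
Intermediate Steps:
c(n) = 6
(c(1) - 129)² = (6 - 129)² = (-123)² = 15129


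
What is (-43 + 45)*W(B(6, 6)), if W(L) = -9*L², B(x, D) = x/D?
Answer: -18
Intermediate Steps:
(-43 + 45)*W(B(6, 6)) = (-43 + 45)*(-9*1²) = 2*(-9*1²) = 2*(-9*1) = 2*(-9) = -18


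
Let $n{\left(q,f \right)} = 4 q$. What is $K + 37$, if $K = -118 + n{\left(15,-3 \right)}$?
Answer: $-21$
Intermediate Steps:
$K = -58$ ($K = -118 + 4 \cdot 15 = -118 + 60 = -58$)
$K + 37 = -58 + 37 = -21$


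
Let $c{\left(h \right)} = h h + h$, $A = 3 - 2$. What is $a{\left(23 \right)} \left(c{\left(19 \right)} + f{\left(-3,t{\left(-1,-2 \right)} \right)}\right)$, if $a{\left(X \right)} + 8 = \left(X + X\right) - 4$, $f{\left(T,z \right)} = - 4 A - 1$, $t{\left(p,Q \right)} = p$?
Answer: $12750$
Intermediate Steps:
$A = 1$ ($A = 3 - 2 = 1$)
$f{\left(T,z \right)} = -5$ ($f{\left(T,z \right)} = \left(-4\right) 1 - 1 = -4 - 1 = -5$)
$a{\left(X \right)} = -12 + 2 X$ ($a{\left(X \right)} = -8 + \left(\left(X + X\right) - 4\right) = -8 + \left(2 X - 4\right) = -8 + \left(-4 + 2 X\right) = -12 + 2 X$)
$c{\left(h \right)} = h + h^{2}$ ($c{\left(h \right)} = h^{2} + h = h + h^{2}$)
$a{\left(23 \right)} \left(c{\left(19 \right)} + f{\left(-3,t{\left(-1,-2 \right)} \right)}\right) = \left(-12 + 2 \cdot 23\right) \left(19 \left(1 + 19\right) - 5\right) = \left(-12 + 46\right) \left(19 \cdot 20 - 5\right) = 34 \left(380 - 5\right) = 34 \cdot 375 = 12750$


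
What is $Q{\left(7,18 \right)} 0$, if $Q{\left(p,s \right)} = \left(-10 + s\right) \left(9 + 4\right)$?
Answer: $0$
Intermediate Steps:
$Q{\left(p,s \right)} = -130 + 13 s$ ($Q{\left(p,s \right)} = \left(-10 + s\right) 13 = -130 + 13 s$)
$Q{\left(7,18 \right)} 0 = \left(-130 + 13 \cdot 18\right) 0 = \left(-130 + 234\right) 0 = 104 \cdot 0 = 0$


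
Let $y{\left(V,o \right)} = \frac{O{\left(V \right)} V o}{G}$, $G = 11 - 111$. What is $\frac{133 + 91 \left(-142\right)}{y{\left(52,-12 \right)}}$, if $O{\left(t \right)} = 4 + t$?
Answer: $- \frac{15225}{416} \approx -36.599$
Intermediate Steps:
$G = -100$ ($G = 11 - 111 = -100$)
$y{\left(V,o \right)} = - \frac{V o \left(4 + V\right)}{100}$ ($y{\left(V,o \right)} = \frac{\left(4 + V\right) V o}{-100} = V \left(4 + V\right) o \left(- \frac{1}{100}\right) = V o \left(4 + V\right) \left(- \frac{1}{100}\right) = - \frac{V o \left(4 + V\right)}{100}$)
$\frac{133 + 91 \left(-142\right)}{y{\left(52,-12 \right)}} = \frac{133 + 91 \left(-142\right)}{\left(- \frac{1}{100}\right) 52 \left(-12\right) \left(4 + 52\right)} = \frac{133 - 12922}{\left(- \frac{1}{100}\right) 52 \left(-12\right) 56} = - \frac{12789}{\frac{8736}{25}} = \left(-12789\right) \frac{25}{8736} = - \frac{15225}{416}$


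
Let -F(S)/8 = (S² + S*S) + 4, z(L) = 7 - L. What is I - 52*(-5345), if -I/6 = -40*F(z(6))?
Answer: 266420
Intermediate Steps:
F(S) = -32 - 16*S² (F(S) = -8*((S² + S*S) + 4) = -8*((S² + S²) + 4) = -8*(2*S² + 4) = -8*(4 + 2*S²) = -32 - 16*S²)
I = -11520 (I = -(-240)*(-32 - 16*(7 - 1*6)²) = -(-240)*(-32 - 16*(7 - 6)²) = -(-240)*(-32 - 16*1²) = -(-240)*(-32 - 16*1) = -(-240)*(-32 - 16) = -(-240)*(-48) = -6*1920 = -11520)
I - 52*(-5345) = -11520 - 52*(-5345) = -11520 + 277940 = 266420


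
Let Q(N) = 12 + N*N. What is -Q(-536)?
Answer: -287308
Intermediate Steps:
Q(N) = 12 + N²
-Q(-536) = -(12 + (-536)²) = -(12 + 287296) = -1*287308 = -287308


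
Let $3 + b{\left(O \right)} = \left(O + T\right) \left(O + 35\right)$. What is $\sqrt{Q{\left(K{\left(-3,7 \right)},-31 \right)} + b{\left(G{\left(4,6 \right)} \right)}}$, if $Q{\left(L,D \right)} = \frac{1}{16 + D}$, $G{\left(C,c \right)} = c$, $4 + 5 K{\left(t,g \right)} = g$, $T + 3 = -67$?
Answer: $\frac{i \sqrt{591090}}{15} \approx 51.255 i$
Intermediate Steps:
$T = -70$ ($T = -3 - 67 = -70$)
$K{\left(t,g \right)} = - \frac{4}{5} + \frac{g}{5}$
$b{\left(O \right)} = -3 + \left(-70 + O\right) \left(35 + O\right)$ ($b{\left(O \right)} = -3 + \left(O - 70\right) \left(O + 35\right) = -3 + \left(-70 + O\right) \left(35 + O\right)$)
$\sqrt{Q{\left(K{\left(-3,7 \right)},-31 \right)} + b{\left(G{\left(4,6 \right)} \right)}} = \sqrt{\frac{1}{16 - 31} - \left(2663 - 36\right)} = \sqrt{\frac{1}{-15} - 2627} = \sqrt{- \frac{1}{15} - 2627} = \sqrt{- \frac{39406}{15}} = \frac{i \sqrt{591090}}{15}$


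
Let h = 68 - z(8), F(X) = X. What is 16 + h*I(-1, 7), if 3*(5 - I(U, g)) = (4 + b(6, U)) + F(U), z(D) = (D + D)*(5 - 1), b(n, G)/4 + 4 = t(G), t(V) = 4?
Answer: 32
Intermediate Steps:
b(n, G) = 0 (b(n, G) = -16 + 4*4 = -16 + 16 = 0)
z(D) = 8*D (z(D) = (2*D)*4 = 8*D)
I(U, g) = 11/3 - U/3 (I(U, g) = 5 - ((4 + 0) + U)/3 = 5 - (4 + U)/3 = 5 + (-4/3 - U/3) = 11/3 - U/3)
h = 4 (h = 68 - 8*8 = 68 - 1*64 = 68 - 64 = 4)
16 + h*I(-1, 7) = 16 + 4*(11/3 - ⅓*(-1)) = 16 + 4*(11/3 + ⅓) = 16 + 4*4 = 16 + 16 = 32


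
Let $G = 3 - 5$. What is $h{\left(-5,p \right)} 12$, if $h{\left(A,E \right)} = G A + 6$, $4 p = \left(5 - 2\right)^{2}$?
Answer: $192$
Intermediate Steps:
$p = \frac{9}{4}$ ($p = \frac{\left(5 - 2\right)^{2}}{4} = \frac{3^{2}}{4} = \frac{1}{4} \cdot 9 = \frac{9}{4} \approx 2.25$)
$G = -2$
$h{\left(A,E \right)} = 6 - 2 A$ ($h{\left(A,E \right)} = - 2 A + 6 = 6 - 2 A$)
$h{\left(-5,p \right)} 12 = \left(6 - -10\right) 12 = \left(6 + 10\right) 12 = 16 \cdot 12 = 192$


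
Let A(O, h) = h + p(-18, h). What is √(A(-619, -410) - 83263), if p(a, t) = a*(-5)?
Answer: 3*I*√9287 ≈ 289.11*I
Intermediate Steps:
p(a, t) = -5*a
A(O, h) = 90 + h (A(O, h) = h - 5*(-18) = h + 90 = 90 + h)
√(A(-619, -410) - 83263) = √((90 - 410) - 83263) = √(-320 - 83263) = √(-83583) = 3*I*√9287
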